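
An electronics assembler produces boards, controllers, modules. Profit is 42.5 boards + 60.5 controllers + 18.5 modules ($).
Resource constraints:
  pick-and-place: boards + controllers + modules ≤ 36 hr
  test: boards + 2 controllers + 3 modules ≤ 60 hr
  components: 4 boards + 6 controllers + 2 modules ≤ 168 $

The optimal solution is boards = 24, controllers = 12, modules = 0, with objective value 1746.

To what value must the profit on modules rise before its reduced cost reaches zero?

Check each constraint at x*: pick-and-place 36/36 (tight); test 48/60 (slack 12); components 168/168 (tight).
Since test is not tight, its dual is 0.
From A_Bᵀ y = c: 1·y_pick-and-place + 4·y_components = 42.5; 1·y_pick-and-place + 6·y_components = 60.5.
This yields shadow prices y_pick-and-place = 6.5, y_components = 9.
modules enters the basis when its profit ≥ yᵀa₃ = 6.5·1 + 9·2 = 24.5.

24.5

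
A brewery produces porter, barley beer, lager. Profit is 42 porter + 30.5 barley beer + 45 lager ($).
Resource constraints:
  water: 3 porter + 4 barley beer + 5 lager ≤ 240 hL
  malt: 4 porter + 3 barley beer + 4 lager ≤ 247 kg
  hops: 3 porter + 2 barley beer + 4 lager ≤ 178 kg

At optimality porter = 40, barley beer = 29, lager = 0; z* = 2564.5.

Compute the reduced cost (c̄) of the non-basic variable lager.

-1

Check each constraint at x*: water 236/240 (slack 4); malt 247/247 (tight); hops 178/178 (tight).
By complementary slackness, y = 0 for the non-binding constraint.
Dual feasibility on the basic columns requires 4·y_malt + 3·y_hops = 42, 3·y_malt + 2·y_hops = 30.5.
→ y_malt = 7.5 and y_hops = 4.
Reduced cost of lager: c₃ − yᵀa₃ = 45 − (7.5·4 + 4·4) = 45 − 46 = -1.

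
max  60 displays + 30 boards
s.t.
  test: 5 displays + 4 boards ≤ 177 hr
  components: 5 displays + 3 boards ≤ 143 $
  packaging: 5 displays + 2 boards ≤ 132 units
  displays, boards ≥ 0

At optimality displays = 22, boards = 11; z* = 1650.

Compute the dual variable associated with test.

At the optimum: test uses 154 of 177 (slack = 23); components uses 143 of 143 (binding); packaging uses 132 of 132 (binding).
Since test is not tight, its dual is 0.
Dual feasibility on the basic columns requires 5·y_components + 5·y_packaging = 60, 3·y_components + 2·y_packaging = 30.
Solving: y_components = 6, y_packaging = 6.
Shadow price of test = 0.

0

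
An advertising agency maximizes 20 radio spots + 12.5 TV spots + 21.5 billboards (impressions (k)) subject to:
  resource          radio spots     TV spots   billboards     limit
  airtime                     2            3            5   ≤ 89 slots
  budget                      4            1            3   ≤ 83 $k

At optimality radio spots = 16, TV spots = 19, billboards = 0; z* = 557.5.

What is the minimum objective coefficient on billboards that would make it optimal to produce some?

25.5

Check each constraint at x*: airtime 89/89 (tight); budget 83/83 (tight).
From A_Bᵀ y = c: 2·y_airtime + 4·y_budget = 20; 3·y_airtime + 1·y_budget = 12.5.
→ y_airtime = 3 and y_budget = 3.5.
billboards enters the basis when its profit ≥ yᵀa₃ = 3·5 + 3.5·3 = 25.5.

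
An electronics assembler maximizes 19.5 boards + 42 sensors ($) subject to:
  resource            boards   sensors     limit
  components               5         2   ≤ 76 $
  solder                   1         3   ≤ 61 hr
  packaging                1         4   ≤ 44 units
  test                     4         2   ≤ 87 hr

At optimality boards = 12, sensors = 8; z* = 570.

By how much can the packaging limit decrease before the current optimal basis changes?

Binding constraints: components, packaging. The basis is B = [[5,2],[1,4]] with det 18.
Per unit decrease in packaging, x* moves by d = (0.1111, -0.2778).
The basis stays optimal until sensors reaches 0; allowable decrease = 28.8 units.

28.8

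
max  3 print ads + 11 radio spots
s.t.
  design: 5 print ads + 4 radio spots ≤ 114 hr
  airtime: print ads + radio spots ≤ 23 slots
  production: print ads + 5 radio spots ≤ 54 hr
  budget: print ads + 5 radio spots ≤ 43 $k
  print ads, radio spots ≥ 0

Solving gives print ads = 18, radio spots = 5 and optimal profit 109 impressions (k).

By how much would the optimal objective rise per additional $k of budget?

Binding: airtime and budget. Non-binding: design (4 unused), production (11 unused).
By complementary slackness, y = 0 for the non-binding constraints.
The binding rows give the dual system: 1·y_airtime + 1·y_budget = 3 and 1·y_airtime + 5·y_budget = 11.
This yields shadow prices y_airtime = 1, y_budget = 2.
Shadow price of budget = 2.

2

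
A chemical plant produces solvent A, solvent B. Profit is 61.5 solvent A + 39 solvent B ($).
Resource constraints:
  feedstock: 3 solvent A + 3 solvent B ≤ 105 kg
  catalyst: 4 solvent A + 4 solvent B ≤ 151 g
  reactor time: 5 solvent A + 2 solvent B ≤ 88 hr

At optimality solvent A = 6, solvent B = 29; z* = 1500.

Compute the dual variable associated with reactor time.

7.5

Binding: feedstock and reactor time. Non-binding: catalyst (11 unused).
By complementary slackness, y = 0 for the non-binding constraint.
The binding rows give the dual system: 3·y_feedstock + 5·y_reactor time = 61.5 and 3·y_feedstock + 2·y_reactor time = 39.
→ y_feedstock = 8 and y_reactor time = 7.5.
Shadow price of reactor time = 7.5.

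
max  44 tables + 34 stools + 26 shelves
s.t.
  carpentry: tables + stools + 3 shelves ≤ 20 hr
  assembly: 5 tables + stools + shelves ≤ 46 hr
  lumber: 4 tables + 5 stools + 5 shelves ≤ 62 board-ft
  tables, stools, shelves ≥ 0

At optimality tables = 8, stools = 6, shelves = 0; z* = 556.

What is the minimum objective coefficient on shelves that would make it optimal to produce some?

At the optimum: carpentry uses 14 of 20 (slack = 6); assembly uses 46 of 46 (binding); lumber uses 62 of 62 (binding).
Slack constraints have shadow price 0 (complementary slackness).
The binding rows give the dual system: 5·y_assembly + 4·y_lumber = 44 and 1·y_assembly + 5·y_lumber = 34.
This yields shadow prices y_assembly = 4, y_lumber = 6.
shelves enters the basis when its profit ≥ yᵀa₃ = 4·1 + 6·5 = 34.

34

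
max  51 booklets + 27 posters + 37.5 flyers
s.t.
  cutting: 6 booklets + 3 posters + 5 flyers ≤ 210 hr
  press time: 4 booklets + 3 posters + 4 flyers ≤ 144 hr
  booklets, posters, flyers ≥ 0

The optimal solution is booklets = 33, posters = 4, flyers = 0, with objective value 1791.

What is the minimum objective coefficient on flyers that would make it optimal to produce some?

43.5

At the optimum: cutting uses 210 of 210 (binding); press time uses 144 of 144 (binding).
The binding rows give the dual system: 6·y_cutting + 4·y_press time = 51 and 3·y_cutting + 3·y_press time = 27.
→ y_cutting = 7.5 and y_press time = 1.5.
flyers enters the basis when its profit ≥ yᵀa₃ = 7.5·5 + 1.5·4 = 43.5.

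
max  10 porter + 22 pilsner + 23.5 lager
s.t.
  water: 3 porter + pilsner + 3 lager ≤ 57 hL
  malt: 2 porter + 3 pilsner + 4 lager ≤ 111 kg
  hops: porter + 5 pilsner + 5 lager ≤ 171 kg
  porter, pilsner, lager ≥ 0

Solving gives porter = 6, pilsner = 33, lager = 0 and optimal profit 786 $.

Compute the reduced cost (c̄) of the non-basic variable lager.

-2.5

Check each constraint at x*: water 51/57 (slack 6); malt 111/111 (tight); hops 171/171 (tight).
Since water is not tight, its dual is 0.
From A_Bᵀ y = c: 2·y_malt + 1·y_hops = 10; 3·y_malt + 5·y_hops = 22.
→ y_malt = 4 and y_hops = 2.
Reduced cost of lager: c₃ − yᵀa₃ = 23.5 − (4·4 + 2·5) = 23.5 − 26 = -2.5.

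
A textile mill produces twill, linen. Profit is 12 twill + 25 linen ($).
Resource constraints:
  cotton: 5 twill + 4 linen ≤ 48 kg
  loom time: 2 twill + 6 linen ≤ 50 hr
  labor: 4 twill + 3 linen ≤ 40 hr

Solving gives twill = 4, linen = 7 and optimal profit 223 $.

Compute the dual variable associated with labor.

0

Check each constraint at x*: cotton 48/48 (tight); loom time 50/50 (tight); labor 37/40 (slack 3).
Since labor is not tight, its dual is 0.
From A_Bᵀ y = c: 5·y_cotton + 2·y_loom time = 12; 4·y_cotton + 6·y_loom time = 25.
→ y_cotton = 1 and y_loom time = 3.5.
Shadow price of labor = 0.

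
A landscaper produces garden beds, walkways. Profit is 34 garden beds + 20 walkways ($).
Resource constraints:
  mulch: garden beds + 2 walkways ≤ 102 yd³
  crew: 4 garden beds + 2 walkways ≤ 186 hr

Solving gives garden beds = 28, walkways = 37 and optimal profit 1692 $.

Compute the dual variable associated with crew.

Both mulch and crew are binding at x*.
From A_Bᵀ y = c: 1·y_mulch + 4·y_crew = 34; 2·y_mulch + 2·y_crew = 20.
Solving: y_mulch = 2, y_crew = 8.
Shadow price of crew = 8.

8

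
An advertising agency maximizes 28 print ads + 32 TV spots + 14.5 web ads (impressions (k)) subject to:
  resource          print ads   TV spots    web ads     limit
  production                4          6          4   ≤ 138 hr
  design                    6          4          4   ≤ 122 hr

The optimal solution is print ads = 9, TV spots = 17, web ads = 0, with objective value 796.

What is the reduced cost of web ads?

Check each constraint at x*: production 138/138 (tight); design 122/122 (tight).
The binding rows give the dual system: 4·y_production + 6·y_design = 28 and 6·y_production + 4·y_design = 32.
Solving: y_production = 4, y_design = 2.
Reduced cost of web ads: c₃ − yᵀa₃ = 14.5 − (4·4 + 2·4) = 14.5 − 24 = -9.5.

-9.5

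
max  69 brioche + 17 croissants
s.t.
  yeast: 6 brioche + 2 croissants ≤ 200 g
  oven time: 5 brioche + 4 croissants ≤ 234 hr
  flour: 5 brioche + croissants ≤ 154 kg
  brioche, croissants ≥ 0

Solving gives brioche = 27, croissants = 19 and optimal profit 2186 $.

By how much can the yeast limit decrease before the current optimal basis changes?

Binding constraints: yeast, flour. The basis is B = [[6,2],[5,1]] with det -4.
Per unit decrease in yeast, x* moves by d = (0.25, -1.25).
The basis stays optimal until croissants reaches 0; allowable decrease = 15.2 g.

15.2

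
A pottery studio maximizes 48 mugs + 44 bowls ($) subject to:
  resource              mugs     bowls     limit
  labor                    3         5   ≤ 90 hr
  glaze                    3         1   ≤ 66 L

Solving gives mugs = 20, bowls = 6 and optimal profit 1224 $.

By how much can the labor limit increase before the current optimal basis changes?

240

Binding constraints: labor, glaze. The basis is B = [[3,5],[3,1]] with det -12.
Per unit increase in labor, x* moves by d = (-0.0833, 0.25).
The basis stays optimal until mugs reaches 0; allowable increase = 240 hr.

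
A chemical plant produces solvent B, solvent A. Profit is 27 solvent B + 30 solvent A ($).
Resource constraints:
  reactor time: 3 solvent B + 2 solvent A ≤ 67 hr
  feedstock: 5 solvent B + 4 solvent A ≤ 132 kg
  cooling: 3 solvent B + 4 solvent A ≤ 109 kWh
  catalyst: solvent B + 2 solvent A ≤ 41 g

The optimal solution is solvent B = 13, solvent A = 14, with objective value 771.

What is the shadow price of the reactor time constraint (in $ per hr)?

6

Binding: reactor time and catalyst. Non-binding: feedstock (11 unused), cooling (14 unused).
Since feedstock, cooling are not tight, their duals are 0.
Dual feasibility on the basic columns requires 3·y_reactor time + 1·y_catalyst = 27, 2·y_reactor time + 2·y_catalyst = 30.
This yields shadow prices y_reactor time = 6, y_catalyst = 9.
Shadow price of reactor time = 6.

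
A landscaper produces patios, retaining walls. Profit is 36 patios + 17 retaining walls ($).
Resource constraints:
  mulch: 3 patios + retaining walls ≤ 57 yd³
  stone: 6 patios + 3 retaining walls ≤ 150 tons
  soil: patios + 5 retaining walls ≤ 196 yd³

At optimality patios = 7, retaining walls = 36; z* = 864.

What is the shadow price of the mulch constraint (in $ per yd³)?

Binding: mulch and stone. Non-binding: soil (9 unused).
By complementary slackness, y = 0 for the non-binding constraint.
Dual feasibility on the basic columns requires 3·y_mulch + 6·y_stone = 36, 1·y_mulch + 3·y_stone = 17.
→ y_mulch = 2 and y_stone = 5.
Shadow price of mulch = 2.

2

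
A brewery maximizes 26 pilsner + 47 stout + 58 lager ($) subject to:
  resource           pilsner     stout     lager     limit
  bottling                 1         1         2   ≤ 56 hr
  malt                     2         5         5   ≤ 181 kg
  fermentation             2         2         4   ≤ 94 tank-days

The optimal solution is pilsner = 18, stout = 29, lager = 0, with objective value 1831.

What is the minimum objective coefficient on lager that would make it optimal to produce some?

59

At the optimum: bottling uses 47 of 56 (slack = 9); malt uses 181 of 181 (binding); fermentation uses 94 of 94 (binding).
Since bottling is not tight, its dual is 0.
The binding rows give the dual system: 2·y_malt + 2·y_fermentation = 26 and 5·y_malt + 2·y_fermentation = 47.
→ y_malt = 7 and y_fermentation = 6.
lager enters the basis when its profit ≥ yᵀa₃ = 7·5 + 6·4 = 59.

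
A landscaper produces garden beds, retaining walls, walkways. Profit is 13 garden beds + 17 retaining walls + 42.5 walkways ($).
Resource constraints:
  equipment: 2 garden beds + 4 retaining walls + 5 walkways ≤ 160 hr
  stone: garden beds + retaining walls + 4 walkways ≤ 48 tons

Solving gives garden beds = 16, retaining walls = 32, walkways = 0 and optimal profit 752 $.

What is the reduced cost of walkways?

-3.5

At the optimum: equipment uses 160 of 160 (binding); stone uses 48 of 48 (binding).
The binding rows give the dual system: 2·y_equipment + 1·y_stone = 13 and 4·y_equipment + 1·y_stone = 17.
Solving: y_equipment = 2, y_stone = 9.
Reduced cost of walkways: c₃ − yᵀa₃ = 42.5 − (2·5 + 9·4) = 42.5 − 46 = -3.5.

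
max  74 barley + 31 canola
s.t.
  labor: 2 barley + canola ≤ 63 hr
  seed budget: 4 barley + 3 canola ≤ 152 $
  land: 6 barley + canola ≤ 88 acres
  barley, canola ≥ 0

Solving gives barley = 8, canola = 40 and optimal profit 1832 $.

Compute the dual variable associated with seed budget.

8

At the optimum: labor uses 56 of 63 (slack = 7); seed budget uses 152 of 152 (binding); land uses 88 of 88 (binding).
By complementary slackness, y = 0 for the non-binding constraint.
From A_Bᵀ y = c: 4·y_seed budget + 6·y_land = 74; 3·y_seed budget + 1·y_land = 31.
This yields shadow prices y_seed budget = 8, y_land = 7.
Shadow price of seed budget = 8.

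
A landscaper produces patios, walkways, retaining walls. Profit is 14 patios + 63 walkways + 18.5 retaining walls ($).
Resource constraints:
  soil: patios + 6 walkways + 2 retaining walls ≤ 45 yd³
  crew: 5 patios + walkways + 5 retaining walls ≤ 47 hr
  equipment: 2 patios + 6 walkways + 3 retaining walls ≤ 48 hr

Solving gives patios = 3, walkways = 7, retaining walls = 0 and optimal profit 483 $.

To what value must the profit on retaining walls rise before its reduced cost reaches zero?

At the optimum: soil uses 45 of 45 (binding); crew uses 22 of 47 (slack = 25); equipment uses 48 of 48 (binding).
By complementary slackness, y = 0 for the non-binding constraint.
Dual feasibility on the basic columns requires 1·y_soil + 2·y_equipment = 14, 6·y_soil + 6·y_equipment = 63.
Solving: y_soil = 7, y_equipment = 3.5.
retaining walls enters the basis when its profit ≥ yᵀa₃ = 7·2 + 3.5·3 = 24.5.

24.5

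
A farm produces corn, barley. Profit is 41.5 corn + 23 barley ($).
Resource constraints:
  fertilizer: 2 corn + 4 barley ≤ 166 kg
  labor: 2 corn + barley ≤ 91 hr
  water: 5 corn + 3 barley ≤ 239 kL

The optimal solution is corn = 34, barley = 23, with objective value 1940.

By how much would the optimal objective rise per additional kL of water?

4.5

Binding: labor and water. Non-binding: fertilizer (6 unused).
By complementary slackness, y = 0 for the non-binding constraint.
From A_Bᵀ y = c: 2·y_labor + 5·y_water = 41.5; 1·y_labor + 3·y_water = 23.
Solving: y_labor = 9.5, y_water = 4.5.
Shadow price of water = 4.5.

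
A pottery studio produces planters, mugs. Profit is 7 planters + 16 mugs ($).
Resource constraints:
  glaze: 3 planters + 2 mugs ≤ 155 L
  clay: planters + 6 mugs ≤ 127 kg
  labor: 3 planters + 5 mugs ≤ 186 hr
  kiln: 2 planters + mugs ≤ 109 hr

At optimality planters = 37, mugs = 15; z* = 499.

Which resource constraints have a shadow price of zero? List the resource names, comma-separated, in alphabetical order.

glaze, kiln

glaze: 141/155 (slack 14)
clay: 127/127 (binding)
labor: 186/186 (binding)
kiln: 89/109 (slack 20)
By complementary slackness, a constraint with positive slack has shadow price 0 → glaze, kiln.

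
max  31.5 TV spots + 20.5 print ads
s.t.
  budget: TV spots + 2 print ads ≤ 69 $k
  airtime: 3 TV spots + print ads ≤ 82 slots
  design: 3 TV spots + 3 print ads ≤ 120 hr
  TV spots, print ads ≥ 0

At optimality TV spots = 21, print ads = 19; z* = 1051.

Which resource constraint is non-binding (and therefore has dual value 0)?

budget: 59/69 (slack 10)
airtime: 82/82 (binding)
design: 120/120 (binding)
By complementary slackness, a constraint with positive slack has shadow price 0 → budget.

budget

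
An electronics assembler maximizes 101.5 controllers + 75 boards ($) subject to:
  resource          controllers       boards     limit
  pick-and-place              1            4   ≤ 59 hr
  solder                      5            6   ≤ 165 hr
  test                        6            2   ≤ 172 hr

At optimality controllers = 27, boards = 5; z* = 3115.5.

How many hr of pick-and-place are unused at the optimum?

12

pick-and-place used = 1·27 + 4·5 = 47; slack = 59 − 47 = 12.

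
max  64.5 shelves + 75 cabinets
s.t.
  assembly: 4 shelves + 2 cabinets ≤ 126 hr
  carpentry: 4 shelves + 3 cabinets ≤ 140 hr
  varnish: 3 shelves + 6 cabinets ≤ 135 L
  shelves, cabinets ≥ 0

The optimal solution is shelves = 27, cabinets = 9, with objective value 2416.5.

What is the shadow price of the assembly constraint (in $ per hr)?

Binding: assembly and varnish. Non-binding: carpentry (5 unused).
Slack constraints have shadow price 0 (complementary slackness).
Dual feasibility on the basic columns requires 4·y_assembly + 3·y_varnish = 64.5, 2·y_assembly + 6·y_varnish = 75.
→ y_assembly = 9 and y_varnish = 9.5.
Shadow price of assembly = 9.

9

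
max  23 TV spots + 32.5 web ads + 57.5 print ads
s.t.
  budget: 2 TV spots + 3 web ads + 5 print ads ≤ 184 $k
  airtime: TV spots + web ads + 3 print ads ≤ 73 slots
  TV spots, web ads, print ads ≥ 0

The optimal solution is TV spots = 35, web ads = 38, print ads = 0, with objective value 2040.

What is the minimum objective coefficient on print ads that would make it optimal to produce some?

Check each constraint at x*: budget 184/184 (tight); airtime 73/73 (tight).
The binding rows give the dual system: 2·y_budget + 1·y_airtime = 23 and 3·y_budget + 1·y_airtime = 32.5.
Solving: y_budget = 9.5, y_airtime = 4.
print ads enters the basis when its profit ≥ yᵀa₃ = 9.5·5 + 4·3 = 59.5.

59.5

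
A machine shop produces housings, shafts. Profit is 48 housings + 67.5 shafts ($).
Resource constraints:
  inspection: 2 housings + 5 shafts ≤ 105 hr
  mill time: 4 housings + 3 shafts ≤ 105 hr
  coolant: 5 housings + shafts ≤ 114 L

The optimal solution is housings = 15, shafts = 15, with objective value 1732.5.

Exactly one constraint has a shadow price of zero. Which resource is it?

inspection: 105/105 (binding)
mill time: 105/105 (binding)
coolant: 90/114 (slack 24)
By complementary slackness, a constraint with positive slack has shadow price 0 → coolant.

coolant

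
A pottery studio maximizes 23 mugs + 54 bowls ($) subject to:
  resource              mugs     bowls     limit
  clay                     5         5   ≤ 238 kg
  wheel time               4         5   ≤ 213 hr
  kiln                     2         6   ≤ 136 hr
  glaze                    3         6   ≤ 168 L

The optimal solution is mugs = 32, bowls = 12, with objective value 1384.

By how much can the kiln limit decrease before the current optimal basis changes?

Binding constraints: kiln, glaze. The basis is B = [[2,6],[3,6]] with det -6.
Per unit decrease in kiln, x* moves by d = (1, -0.5).
The basis stays optimal until clay becomes binding; allowable decrease = 7.2 hr.

7.2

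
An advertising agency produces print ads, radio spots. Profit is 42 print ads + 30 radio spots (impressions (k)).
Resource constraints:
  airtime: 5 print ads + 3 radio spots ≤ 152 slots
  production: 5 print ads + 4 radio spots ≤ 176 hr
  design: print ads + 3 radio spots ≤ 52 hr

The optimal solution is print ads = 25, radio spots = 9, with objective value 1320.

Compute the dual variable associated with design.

Binding: airtime and design. Non-binding: production (15 unused).
Slack constraints have shadow price 0 (complementary slackness).
Dual feasibility on the basic columns requires 5·y_airtime + 1·y_design = 42, 3·y_airtime + 3·y_design = 30.
This yields shadow prices y_airtime = 8, y_design = 2.
Shadow price of design = 2.

2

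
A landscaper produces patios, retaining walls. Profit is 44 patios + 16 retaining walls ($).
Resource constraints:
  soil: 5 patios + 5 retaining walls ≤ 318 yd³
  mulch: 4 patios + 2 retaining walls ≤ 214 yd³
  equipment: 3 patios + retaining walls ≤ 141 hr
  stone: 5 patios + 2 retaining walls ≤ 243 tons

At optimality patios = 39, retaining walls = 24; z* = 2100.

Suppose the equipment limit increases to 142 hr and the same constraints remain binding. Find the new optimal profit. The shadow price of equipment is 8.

2108

Δb = 1, so new z* = 2100 + (8)·(1) = 2100 + 8 = 2108.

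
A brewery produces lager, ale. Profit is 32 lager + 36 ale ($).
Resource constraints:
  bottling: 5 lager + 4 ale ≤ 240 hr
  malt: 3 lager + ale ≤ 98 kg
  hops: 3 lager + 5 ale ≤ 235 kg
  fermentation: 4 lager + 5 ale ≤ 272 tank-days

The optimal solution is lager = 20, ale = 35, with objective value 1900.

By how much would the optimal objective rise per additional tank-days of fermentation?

Binding: bottling and hops. Non-binding: malt (3 unused), fermentation (17 unused).
Slack constraints have shadow price 0 (complementary slackness).
From A_Bᵀ y = c: 5·y_bottling + 3·y_hops = 32; 4·y_bottling + 5·y_hops = 36.
Solving: y_bottling = 4, y_hops = 4.
Shadow price of fermentation = 0.

0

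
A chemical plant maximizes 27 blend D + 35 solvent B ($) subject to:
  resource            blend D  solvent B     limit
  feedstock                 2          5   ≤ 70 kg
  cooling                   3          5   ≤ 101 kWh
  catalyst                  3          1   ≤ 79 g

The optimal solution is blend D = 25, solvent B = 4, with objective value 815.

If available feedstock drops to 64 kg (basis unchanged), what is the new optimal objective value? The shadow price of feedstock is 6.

779

Δb = -6, so new z* = 815 + (6)·(-6) = 815 − 36 = 779.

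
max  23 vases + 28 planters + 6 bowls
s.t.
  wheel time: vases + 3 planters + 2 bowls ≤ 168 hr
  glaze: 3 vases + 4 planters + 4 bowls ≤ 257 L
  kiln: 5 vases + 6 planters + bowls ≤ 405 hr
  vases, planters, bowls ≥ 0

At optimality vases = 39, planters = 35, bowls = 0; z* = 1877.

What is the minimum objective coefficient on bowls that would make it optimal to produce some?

8

Binding: glaze and kiln. Non-binding: wheel time (24 unused).
Slack constraints have shadow price 0 (complementary slackness).
The binding rows give the dual system: 3·y_glaze + 5·y_kiln = 23 and 4·y_glaze + 6·y_kiln = 28.
→ y_glaze = 1 and y_kiln = 4.
bowls enters the basis when its profit ≥ yᵀa₃ = 1·4 + 4·1 = 8.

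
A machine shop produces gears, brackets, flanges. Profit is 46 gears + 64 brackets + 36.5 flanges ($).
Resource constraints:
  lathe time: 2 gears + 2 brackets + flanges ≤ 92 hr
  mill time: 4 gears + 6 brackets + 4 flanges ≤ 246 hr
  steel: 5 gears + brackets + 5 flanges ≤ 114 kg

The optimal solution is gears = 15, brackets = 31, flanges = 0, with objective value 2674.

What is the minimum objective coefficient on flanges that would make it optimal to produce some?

41

At the optimum: lathe time uses 92 of 92 (binding); mill time uses 246 of 246 (binding); steel uses 106 of 114 (slack = 8).
Slack constraints have shadow price 0 (complementary slackness).
The binding rows give the dual system: 2·y_lathe time + 4·y_mill time = 46 and 2·y_lathe time + 6·y_mill time = 64.
→ y_lathe time = 5 and y_mill time = 9.
flanges enters the basis when its profit ≥ yᵀa₃ = 5·1 + 9·4 = 41.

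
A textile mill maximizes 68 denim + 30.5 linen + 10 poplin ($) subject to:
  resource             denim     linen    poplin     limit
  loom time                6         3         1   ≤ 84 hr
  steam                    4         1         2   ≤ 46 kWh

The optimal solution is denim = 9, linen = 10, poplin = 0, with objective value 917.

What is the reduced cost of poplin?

-6

Check each constraint at x*: loom time 84/84 (tight); steam 46/46 (tight).
From A_Bᵀ y = c: 6·y_loom time + 4·y_steam = 68; 3·y_loom time + 1·y_steam = 30.5.
This yields shadow prices y_loom time = 9, y_steam = 3.5.
Reduced cost of poplin: c₃ − yᵀa₃ = 10 − (9·1 + 3.5·2) = 10 − 16 = -6.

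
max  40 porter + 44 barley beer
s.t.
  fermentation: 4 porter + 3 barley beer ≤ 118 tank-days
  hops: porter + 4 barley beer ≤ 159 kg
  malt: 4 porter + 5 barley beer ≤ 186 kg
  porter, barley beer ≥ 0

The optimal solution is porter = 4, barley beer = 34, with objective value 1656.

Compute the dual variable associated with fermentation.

Check each constraint at x*: fermentation 118/118 (tight); hops 140/159 (slack 19); malt 186/186 (tight).
Slack constraints have shadow price 0 (complementary slackness).
From A_Bᵀ y = c: 4·y_fermentation + 4·y_malt = 40; 3·y_fermentation + 5·y_malt = 44.
Solving: y_fermentation = 3, y_malt = 7.
Shadow price of fermentation = 3.

3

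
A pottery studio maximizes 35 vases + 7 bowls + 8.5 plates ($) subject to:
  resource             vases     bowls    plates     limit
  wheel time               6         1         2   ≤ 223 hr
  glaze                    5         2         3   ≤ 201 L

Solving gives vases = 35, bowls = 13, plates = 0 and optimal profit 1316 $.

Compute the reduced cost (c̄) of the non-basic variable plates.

Both wheel time and glaze are binding at x*.
From A_Bᵀ y = c: 6·y_wheel time + 5·y_glaze = 35; 1·y_wheel time + 2·y_glaze = 7.
→ y_wheel time = 5 and y_glaze = 1.
Reduced cost of plates: c₃ − yᵀa₃ = 8.5 − (5·2 + 1·3) = 8.5 − 13 = -4.5.

-4.5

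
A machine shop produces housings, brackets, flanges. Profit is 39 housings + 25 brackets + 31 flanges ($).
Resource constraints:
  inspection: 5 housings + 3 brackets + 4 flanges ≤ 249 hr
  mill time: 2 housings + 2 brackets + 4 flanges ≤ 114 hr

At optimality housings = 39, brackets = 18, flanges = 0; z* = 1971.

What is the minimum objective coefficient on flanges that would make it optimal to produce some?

Both inspection and mill time are binding at x*.
Dual feasibility on the basic columns requires 5·y_inspection + 2·y_mill time = 39, 3·y_inspection + 2·y_mill time = 25.
This yields shadow prices y_inspection = 7, y_mill time = 2.
flanges enters the basis when its profit ≥ yᵀa₃ = 7·4 + 2·4 = 36.

36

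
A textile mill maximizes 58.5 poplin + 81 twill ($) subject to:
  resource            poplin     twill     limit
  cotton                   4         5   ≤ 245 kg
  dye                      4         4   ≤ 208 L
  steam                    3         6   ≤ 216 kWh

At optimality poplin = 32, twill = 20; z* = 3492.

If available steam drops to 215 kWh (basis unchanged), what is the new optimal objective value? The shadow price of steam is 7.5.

3484.5

Δb = -1, so new z* = 3492 + (7.5)·(-1) = 3492 − 7.5 = 3484.5.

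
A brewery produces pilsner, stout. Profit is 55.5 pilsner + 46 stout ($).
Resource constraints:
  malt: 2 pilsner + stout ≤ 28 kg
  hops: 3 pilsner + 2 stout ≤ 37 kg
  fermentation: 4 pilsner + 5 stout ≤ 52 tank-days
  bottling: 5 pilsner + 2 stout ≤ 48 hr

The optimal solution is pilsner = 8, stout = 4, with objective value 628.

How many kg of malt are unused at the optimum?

8

malt used = 2·8 + 1·4 = 20; slack = 28 − 20 = 8.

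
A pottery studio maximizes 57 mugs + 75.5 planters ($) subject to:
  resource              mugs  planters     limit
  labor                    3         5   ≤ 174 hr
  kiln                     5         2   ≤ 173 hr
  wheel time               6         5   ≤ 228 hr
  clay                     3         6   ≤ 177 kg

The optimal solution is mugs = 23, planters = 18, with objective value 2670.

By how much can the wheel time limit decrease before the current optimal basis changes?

80.5

Binding constraints: wheel time, clay. The basis is B = [[6,5],[3,6]] with det 21.
Per unit decrease in wheel time, x* moves by d = (-0.2857, 0.1429).
The basis stays optimal until mugs reaches 0; allowable decrease = 80.5 hr.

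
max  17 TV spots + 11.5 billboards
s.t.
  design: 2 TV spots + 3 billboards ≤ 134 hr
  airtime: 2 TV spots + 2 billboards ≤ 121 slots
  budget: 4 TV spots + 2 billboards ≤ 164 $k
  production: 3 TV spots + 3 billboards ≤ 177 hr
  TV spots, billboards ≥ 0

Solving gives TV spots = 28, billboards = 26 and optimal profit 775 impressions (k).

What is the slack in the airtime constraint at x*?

13

airtime used = 2·28 + 2·26 = 108; slack = 121 − 108 = 13.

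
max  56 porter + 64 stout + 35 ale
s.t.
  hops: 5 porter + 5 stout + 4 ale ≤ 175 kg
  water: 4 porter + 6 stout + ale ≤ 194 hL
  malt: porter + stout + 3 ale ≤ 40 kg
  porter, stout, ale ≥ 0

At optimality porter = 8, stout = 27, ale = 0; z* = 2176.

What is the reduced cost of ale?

Binding: hops and water. Non-binding: malt (5 unused).
Slack constraints have shadow price 0 (complementary slackness).
From A_Bᵀ y = c: 5·y_hops + 4·y_water = 56; 5·y_hops + 6·y_water = 64.
This yields shadow prices y_hops = 8, y_water = 4.
Reduced cost of ale: c₃ − yᵀa₃ = 35 − (8·4 + 4·1) = 35 − 36 = -1.

-1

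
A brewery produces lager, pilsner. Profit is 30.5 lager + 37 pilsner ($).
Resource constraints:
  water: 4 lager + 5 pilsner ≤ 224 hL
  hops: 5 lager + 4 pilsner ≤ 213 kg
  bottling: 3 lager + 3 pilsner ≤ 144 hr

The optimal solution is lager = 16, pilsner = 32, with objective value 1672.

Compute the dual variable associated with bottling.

Binding: water and bottling. Non-binding: hops (5 unused).
By complementary slackness, y = 0 for the non-binding constraint.
The binding rows give the dual system: 4·y_water + 3·y_bottling = 30.5 and 5·y_water + 3·y_bottling = 37.
Solving: y_water = 6.5, y_bottling = 1.5.
Shadow price of bottling = 1.5.

1.5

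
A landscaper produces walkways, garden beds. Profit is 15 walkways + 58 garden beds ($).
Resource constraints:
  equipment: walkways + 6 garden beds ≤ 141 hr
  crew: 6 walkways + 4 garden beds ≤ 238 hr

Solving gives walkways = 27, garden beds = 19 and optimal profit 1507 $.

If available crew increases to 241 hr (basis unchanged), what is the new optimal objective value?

1510

Both equipment and crew are binding at x*.
The binding rows give the dual system: 1·y_equipment + 6·y_crew = 15 and 6·y_equipment + 4·y_crew = 58.
→ y_equipment = 9 and y_crew = 1.
Δz = y_crew·Δb = 1 × (3) = 3, so new z* = 1507 + 3 = 1510.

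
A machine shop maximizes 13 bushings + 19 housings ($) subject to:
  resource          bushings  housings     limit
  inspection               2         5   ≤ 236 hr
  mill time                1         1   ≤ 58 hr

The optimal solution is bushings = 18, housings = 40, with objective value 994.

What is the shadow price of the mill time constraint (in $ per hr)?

At the optimum: inspection uses 236 of 236 (binding); mill time uses 58 of 58 (binding).
The binding rows give the dual system: 2·y_inspection + 1·y_mill time = 13 and 5·y_inspection + 1·y_mill time = 19.
Solving: y_inspection = 2, y_mill time = 9.
Shadow price of mill time = 9.

9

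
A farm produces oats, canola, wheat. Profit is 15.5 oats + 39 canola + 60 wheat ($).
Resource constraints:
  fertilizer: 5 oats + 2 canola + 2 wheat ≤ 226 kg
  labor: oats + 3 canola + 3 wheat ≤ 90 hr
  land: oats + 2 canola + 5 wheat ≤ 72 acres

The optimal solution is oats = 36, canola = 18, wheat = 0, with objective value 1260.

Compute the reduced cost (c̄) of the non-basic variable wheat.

-1.5

Check each constraint at x*: fertilizer 216/226 (slack 10); labor 90/90 (tight); land 72/72 (tight).
Since fertilizer is not tight, its dual is 0.
Dual feasibility on the basic columns requires 1·y_labor + 1·y_land = 15.5, 3·y_labor + 2·y_land = 39.
Solving: y_labor = 8, y_land = 7.5.
Reduced cost of wheat: c₃ − yᵀa₃ = 60 − (8·3 + 7.5·5) = 60 − 61.5 = -1.5.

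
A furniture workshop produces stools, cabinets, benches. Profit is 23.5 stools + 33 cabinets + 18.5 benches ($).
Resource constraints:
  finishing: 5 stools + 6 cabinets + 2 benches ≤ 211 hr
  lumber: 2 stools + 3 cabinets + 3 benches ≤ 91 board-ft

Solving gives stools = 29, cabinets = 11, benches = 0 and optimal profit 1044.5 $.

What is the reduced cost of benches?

Both finishing and lumber are binding at x*.
Dual feasibility on the basic columns requires 5·y_finishing + 2·y_lumber = 23.5, 6·y_finishing + 3·y_lumber = 33.
→ y_finishing = 1.5 and y_lumber = 8.
Reduced cost of benches: c₃ − yᵀa₃ = 18.5 − (1.5·2 + 8·3) = 18.5 − 27 = -8.5.

-8.5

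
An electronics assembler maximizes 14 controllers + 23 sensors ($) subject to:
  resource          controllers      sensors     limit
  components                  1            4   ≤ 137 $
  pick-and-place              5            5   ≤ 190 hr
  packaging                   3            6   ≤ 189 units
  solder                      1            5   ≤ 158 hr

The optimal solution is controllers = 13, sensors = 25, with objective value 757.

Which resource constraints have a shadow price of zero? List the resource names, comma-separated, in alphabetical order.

components: 113/137 (slack 24)
pick-and-place: 190/190 (binding)
packaging: 189/189 (binding)
solder: 138/158 (slack 20)
By complementary slackness, a constraint with positive slack has shadow price 0 → components, solder.

components, solder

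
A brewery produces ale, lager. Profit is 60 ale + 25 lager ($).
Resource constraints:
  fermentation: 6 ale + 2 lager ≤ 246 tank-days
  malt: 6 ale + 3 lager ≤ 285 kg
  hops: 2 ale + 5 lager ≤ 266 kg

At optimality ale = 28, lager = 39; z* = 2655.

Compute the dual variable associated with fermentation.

Check each constraint at x*: fermentation 246/246 (tight); malt 285/285 (tight); hops 251/266 (slack 15).
Slack constraints have shadow price 0 (complementary slackness).
Dual feasibility on the basic columns requires 6·y_fermentation + 6·y_malt = 60, 2·y_fermentation + 3·y_malt = 25.
→ y_fermentation = 5 and y_malt = 5.
Shadow price of fermentation = 5.

5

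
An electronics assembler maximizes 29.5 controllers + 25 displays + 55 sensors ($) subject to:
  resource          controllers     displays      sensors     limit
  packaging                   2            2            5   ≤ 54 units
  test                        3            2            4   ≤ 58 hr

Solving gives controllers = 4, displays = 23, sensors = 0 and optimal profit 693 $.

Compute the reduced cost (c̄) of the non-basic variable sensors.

-3

Check each constraint at x*: packaging 54/54 (tight); test 58/58 (tight).
From A_Bᵀ y = c: 2·y_packaging + 3·y_test = 29.5; 2·y_packaging + 2·y_test = 25.
Solving: y_packaging = 8, y_test = 4.5.
Reduced cost of sensors: c₃ − yᵀa₃ = 55 − (8·5 + 4.5·4) = 55 − 58 = -3.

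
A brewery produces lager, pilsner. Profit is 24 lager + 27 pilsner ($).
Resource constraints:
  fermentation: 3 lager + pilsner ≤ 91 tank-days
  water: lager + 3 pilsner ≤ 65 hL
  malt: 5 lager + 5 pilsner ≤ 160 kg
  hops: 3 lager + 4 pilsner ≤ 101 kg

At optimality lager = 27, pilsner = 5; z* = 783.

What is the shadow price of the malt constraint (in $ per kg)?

Check each constraint at x*: fermentation 86/91 (slack 5); water 42/65 (slack 23); malt 160/160 (tight); hops 101/101 (tight).
Since fermentation, water are not tight, their duals are 0.
From A_Bᵀ y = c: 5·y_malt + 3·y_hops = 24; 5·y_malt + 4·y_hops = 27.
→ y_malt = 3 and y_hops = 3.
Shadow price of malt = 3.

3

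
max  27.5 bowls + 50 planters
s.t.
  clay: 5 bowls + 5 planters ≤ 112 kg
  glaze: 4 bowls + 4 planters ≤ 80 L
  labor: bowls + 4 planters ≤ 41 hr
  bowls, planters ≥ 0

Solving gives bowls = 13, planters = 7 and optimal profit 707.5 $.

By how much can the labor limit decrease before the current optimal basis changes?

Binding constraints: glaze, labor. The basis is B = [[4,4],[1,4]] with det 12.
Per unit decrease in labor, x* moves by d = (0.3333, -0.3333).
The basis stays optimal until planters reaches 0; allowable decrease = 21 hr.

21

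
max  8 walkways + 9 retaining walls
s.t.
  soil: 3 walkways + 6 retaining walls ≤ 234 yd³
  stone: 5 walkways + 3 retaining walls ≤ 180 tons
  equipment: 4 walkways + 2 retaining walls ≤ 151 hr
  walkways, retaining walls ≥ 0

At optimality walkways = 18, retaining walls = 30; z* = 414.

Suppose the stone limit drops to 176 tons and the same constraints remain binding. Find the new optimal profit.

Binding: soil and stone. Non-binding: equipment (19 unused).
Slack constraints have shadow price 0 (complementary slackness).
Dual feasibility on the basic columns requires 3·y_soil + 5·y_stone = 8, 6·y_soil + 3·y_stone = 9.
This yields shadow prices y_soil = 1, y_stone = 1.
Δz = y_stone·Δb = 1 × (-4) = -4, so new z* = 414 − 4 = 410.

410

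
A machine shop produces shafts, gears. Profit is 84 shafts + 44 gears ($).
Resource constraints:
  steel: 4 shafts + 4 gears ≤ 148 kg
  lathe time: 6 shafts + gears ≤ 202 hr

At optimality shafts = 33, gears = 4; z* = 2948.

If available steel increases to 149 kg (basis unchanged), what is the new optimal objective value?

2957

Check each constraint at x*: steel 148/148 (tight); lathe time 202/202 (tight).
The binding rows give the dual system: 4·y_steel + 6·y_lathe time = 84 and 4·y_steel + 1·y_lathe time = 44.
→ y_steel = 9 and y_lathe time = 8.
Δz = y_steel·Δb = 9 × (1) = 9, so new z* = 2948 + 9 = 2957.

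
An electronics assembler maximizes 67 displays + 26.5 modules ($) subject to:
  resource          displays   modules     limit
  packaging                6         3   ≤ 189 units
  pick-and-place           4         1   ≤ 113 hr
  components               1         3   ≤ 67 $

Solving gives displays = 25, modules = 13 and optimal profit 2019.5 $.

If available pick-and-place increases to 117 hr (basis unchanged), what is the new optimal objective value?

Check each constraint at x*: packaging 189/189 (tight); pick-and-place 113/113 (tight); components 64/67 (slack 3).
Since components is not tight, its dual is 0.
The binding rows give the dual system: 6·y_packaging + 4·y_pick-and-place = 67 and 3·y_packaging + 1·y_pick-and-place = 26.5.
Solving: y_packaging = 6.5, y_pick-and-place = 7.
Δz = y_pick-and-place·Δb = 7 × (4) = 28, so new z* = 2019.5 + 28 = 2047.5.

2047.5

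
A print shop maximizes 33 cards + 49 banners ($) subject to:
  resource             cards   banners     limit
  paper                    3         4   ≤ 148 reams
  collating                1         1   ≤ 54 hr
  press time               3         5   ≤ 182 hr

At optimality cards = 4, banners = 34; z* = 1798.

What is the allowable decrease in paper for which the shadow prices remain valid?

Binding constraints: paper, press time. The basis is B = [[3,4],[3,5]] with det 3.
Per unit decrease in paper, x* moves by d = (-1.6667, 1).
The basis stays optimal until cards reaches 0; allowable decrease = 2.4 reams.

2.4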